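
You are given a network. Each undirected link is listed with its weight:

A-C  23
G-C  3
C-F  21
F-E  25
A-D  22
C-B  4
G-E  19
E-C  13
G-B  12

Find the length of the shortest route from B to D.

Candidate routes:
B - C - A - D: 4+23+22 = 49
B - G - C - A - D: 12+3+23+22 = 60
Cheapest is B - C - A - D at 49.

49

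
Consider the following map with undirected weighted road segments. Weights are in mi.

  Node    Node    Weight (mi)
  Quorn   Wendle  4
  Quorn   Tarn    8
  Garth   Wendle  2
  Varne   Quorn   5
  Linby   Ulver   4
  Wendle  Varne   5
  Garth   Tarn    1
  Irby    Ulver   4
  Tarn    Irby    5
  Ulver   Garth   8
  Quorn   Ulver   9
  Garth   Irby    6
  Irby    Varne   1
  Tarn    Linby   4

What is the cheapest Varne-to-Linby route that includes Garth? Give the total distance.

12 mi

Best Varne to Garth: Varne–Irby–Garth costing 7
Best Garth to Linby: Garth–Tarn–Linby costing 5
Total via Garth: 7 + 5 = 12 mi.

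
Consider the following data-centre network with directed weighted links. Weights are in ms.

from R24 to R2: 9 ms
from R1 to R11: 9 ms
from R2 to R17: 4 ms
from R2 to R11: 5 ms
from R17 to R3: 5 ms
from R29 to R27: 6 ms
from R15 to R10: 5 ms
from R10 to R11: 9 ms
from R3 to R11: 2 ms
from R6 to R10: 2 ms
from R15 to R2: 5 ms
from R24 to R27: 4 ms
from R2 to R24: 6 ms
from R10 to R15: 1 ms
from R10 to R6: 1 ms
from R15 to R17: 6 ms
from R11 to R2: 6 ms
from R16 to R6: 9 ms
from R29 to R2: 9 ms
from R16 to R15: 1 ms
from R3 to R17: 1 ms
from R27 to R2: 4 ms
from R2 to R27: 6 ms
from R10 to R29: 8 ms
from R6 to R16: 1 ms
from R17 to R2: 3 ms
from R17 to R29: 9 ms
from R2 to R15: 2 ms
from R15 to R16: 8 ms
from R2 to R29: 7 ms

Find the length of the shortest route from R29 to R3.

Shortest distances from R29:
R29: 0
R27: 6  (via R29)
R2: 9  (via R29)
R15: 11  (via R2)
R17: 13  (via R2)
R11: 14  (via R2)
R24: 15  (via R2)
R10: 16  (via R15)
R6: 17  (via R10)
R3: 18  (via R17)
Shortest route: R29 → R2 → R17 → R3 = 18 ms.

18 ms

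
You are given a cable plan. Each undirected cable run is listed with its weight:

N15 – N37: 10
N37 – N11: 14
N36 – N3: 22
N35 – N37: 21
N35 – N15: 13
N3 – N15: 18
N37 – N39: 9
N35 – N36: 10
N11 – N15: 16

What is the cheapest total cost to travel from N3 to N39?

37

Running Dijkstra from N3:
N3: 0
N15: 18  (via N3)
N36: 22  (via N3)
N37: 28  (via N15)
N35: 31  (via N15)
N11: 34  (via N15)
N39: 37  (via N37)
Shortest route: N3–N15–N37–N39 = 37.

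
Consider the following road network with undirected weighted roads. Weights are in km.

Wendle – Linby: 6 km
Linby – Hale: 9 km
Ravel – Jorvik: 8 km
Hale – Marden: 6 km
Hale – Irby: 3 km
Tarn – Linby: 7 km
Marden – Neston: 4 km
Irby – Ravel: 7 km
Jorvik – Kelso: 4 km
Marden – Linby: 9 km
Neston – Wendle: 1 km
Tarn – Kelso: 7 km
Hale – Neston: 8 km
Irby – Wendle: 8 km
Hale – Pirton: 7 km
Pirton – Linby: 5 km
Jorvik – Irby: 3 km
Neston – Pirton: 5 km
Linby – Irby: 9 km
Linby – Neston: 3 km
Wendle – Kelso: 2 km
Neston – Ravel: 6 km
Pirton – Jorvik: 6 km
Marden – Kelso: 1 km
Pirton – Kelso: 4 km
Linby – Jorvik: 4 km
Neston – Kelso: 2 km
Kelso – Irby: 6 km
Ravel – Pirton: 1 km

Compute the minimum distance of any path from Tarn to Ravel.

12 km

Running Dijkstra from Tarn:
Tarn: 0
Kelso: 7  (via Tarn)
Linby: 7  (via Tarn)
Marden: 8  (via Kelso)
Neston: 9  (via Kelso)
Wendle: 9  (via Kelso)
Jorvik: 11  (via Kelso)
Pirton: 11  (via Kelso)
Ravel: 12  (via Pirton)
Shortest route: Tarn → Kelso → Pirton → Ravel = 12 km.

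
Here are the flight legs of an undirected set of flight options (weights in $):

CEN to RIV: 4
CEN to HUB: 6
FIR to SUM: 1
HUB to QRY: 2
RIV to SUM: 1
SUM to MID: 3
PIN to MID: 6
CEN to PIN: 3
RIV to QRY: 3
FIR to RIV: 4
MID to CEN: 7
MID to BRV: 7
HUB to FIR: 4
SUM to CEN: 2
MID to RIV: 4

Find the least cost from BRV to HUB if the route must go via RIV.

Shortest BRV→RIV: BRV → MID → RIV = 11
Shortest RIV→HUB: RIV → QRY → HUB = 5
Total via RIV: 11 + 5 = $16.

$16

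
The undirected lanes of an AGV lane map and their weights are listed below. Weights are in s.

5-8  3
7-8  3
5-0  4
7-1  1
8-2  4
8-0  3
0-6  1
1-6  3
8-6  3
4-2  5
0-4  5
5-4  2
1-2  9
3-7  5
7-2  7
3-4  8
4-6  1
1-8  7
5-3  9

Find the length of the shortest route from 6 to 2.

6 s

Running Dijkstra from 6:
6: 0
0: 1  (via 6)
4: 1  (via 6)
1: 3  (via 6)
5: 3  (via 4)
8: 3  (via 6)
7: 4  (via 1)
2: 6  (via 4)
Shortest route: 6–4–2 = 6 s.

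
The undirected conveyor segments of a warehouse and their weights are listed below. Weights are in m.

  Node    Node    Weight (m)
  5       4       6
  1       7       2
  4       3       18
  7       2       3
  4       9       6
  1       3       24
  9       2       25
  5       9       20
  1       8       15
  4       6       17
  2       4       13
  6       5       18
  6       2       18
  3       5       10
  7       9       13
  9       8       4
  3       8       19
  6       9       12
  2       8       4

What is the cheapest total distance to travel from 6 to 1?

Running Dijkstra from 6:
6: 0
9: 12  (via 6)
8: 16  (via 9)
4: 17  (via 6)
2: 18  (via 6)
5: 18  (via 6)
7: 21  (via 2)
1: 23  (via 7)
Shortest route: 6–2–7–1 = 23 m.

23 m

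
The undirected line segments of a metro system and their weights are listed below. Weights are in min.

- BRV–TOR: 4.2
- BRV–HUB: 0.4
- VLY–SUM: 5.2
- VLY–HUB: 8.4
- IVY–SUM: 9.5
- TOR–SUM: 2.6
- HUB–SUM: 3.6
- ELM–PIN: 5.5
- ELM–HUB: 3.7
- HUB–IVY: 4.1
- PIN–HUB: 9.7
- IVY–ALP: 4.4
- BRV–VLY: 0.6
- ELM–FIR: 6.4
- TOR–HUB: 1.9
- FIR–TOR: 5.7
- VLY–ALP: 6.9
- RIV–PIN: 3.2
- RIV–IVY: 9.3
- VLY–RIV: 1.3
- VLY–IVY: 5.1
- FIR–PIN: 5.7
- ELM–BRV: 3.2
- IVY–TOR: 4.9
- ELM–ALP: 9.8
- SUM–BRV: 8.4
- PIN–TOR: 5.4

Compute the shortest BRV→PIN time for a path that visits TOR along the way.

Best BRV to TOR: BRV–HUB–TOR costing 2.3
Shortest TOR→PIN: TOR–PIN = 5.4
Total via TOR: 2.3 + 5.4 = 7.7 min.

7.7 min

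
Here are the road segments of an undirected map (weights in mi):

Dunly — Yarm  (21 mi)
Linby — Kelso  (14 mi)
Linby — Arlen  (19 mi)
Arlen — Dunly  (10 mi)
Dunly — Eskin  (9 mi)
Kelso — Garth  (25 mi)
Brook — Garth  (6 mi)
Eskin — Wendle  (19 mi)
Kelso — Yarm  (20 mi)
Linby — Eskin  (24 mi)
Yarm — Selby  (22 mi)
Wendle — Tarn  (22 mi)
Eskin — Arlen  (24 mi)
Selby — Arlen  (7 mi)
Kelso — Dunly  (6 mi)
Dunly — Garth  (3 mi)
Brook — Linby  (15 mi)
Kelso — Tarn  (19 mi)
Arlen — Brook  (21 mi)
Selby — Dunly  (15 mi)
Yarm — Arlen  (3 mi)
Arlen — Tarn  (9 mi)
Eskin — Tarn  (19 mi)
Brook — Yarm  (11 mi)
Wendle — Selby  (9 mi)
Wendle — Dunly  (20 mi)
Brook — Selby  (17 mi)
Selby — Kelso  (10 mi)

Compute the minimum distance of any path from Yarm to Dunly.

13 mi

Settle nodes by increasing distance from Yarm:
Yarm: 0
Arlen: 3  (via Yarm)
Selby: 10  (via Arlen)
Brook: 11  (via Yarm)
Tarn: 12  (via Arlen)
Dunly: 13  (via Arlen)
Shortest route: Yarm–Arlen–Dunly = 13 mi.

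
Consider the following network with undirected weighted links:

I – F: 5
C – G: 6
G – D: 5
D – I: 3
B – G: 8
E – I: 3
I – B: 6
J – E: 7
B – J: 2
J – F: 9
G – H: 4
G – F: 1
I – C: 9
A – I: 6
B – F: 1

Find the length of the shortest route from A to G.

Enumerating some paths:
A → I → B → F → G: 6+6+1+1 = 14
A → I → D → G: 6+3+5 = 14
A → I → F → G: 6+5+1 = 12
The minimum is 12 via A → I → F → G.

12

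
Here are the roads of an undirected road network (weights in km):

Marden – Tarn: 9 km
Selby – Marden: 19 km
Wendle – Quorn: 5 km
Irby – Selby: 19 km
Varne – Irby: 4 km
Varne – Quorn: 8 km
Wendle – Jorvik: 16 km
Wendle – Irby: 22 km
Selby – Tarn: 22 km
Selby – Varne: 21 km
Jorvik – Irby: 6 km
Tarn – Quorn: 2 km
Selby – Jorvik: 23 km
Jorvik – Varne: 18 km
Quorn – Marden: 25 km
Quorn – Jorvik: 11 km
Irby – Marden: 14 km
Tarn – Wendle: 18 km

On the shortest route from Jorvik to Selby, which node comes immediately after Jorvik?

Selby

Compare a few routes:
Jorvik–Irby–Selby: 6+19 = 25
Jorvik–Selby: 23 = 23
The minimum is 23 km via Jorvik–Selby.
So from Jorvik the first move is to Selby.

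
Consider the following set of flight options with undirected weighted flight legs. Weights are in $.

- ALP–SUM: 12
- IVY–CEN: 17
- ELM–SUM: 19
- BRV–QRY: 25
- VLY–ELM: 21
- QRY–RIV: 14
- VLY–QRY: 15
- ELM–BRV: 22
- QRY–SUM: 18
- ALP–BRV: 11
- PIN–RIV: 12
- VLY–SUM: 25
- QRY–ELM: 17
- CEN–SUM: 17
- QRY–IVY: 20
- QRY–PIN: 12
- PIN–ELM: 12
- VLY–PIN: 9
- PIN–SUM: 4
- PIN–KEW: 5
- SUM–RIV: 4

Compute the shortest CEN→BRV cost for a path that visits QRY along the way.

Best CEN to QRY: CEN → SUM → PIN → QRY costing 33
Best QRY to BRV: QRY → BRV costing 25
Total via QRY: 33 + 25 = $58.

$58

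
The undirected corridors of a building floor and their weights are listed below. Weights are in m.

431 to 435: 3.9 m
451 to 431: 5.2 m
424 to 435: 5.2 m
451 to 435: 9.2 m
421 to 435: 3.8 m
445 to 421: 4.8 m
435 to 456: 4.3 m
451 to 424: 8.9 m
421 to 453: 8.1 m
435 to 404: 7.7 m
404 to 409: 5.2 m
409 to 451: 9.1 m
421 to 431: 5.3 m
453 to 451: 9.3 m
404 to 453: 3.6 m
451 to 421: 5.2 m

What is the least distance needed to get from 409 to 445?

19.1 m

Enumerating some paths:
409 - 404 - 435 - 421 - 445: 5.2+7.7+3.8+4.8 = 21.5
409 - 451 - 421 - 445: 9.1+5.2+4.8 = 19.1
409 - 404 - 453 - 421 - 445: 5.2+3.6+8.1+4.8 = 21.7
409 - 451 - 431 - 421 - 445: 9.1+5.2+5.3+4.8 = 24.4
The minimum is 19.1 m via 409 - 451 - 421 - 445.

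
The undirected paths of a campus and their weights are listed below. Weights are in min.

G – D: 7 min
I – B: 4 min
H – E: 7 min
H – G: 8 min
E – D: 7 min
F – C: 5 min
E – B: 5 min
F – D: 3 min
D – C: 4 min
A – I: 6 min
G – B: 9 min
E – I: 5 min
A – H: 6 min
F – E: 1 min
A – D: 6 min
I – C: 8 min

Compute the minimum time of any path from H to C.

Running Dijkstra from H:
H: 0
A: 6  (via H)
E: 7  (via H)
F: 8  (via E)
G: 8  (via H)
D: 11  (via F)
B: 12  (via E)
I: 12  (via A)
C: 13  (via F)
Shortest route: H → E → F → C = 13 min.

13 min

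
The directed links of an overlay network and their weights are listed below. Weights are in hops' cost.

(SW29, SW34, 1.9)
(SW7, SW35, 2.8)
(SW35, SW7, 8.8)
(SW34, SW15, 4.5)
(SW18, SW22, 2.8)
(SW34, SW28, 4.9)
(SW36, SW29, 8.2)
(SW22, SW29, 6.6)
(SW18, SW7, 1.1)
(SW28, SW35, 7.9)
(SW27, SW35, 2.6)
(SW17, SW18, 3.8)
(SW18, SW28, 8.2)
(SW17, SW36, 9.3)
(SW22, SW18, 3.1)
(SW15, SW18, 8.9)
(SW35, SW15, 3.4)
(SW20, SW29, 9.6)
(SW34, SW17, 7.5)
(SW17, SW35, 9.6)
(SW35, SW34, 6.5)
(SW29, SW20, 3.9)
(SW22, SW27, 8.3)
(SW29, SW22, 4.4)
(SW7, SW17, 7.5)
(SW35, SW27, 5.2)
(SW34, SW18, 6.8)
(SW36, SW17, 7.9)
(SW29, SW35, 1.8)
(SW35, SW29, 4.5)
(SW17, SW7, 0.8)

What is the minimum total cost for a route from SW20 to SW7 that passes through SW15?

24.8 hops' cost

Best SW20 to SW15: SW20–SW29–SW35–SW15 costing 14.8
Best SW15 to SW7: SW15–SW18–SW7 costing 10
Total via SW15: 14.8 + 10 = 24.8 hops' cost.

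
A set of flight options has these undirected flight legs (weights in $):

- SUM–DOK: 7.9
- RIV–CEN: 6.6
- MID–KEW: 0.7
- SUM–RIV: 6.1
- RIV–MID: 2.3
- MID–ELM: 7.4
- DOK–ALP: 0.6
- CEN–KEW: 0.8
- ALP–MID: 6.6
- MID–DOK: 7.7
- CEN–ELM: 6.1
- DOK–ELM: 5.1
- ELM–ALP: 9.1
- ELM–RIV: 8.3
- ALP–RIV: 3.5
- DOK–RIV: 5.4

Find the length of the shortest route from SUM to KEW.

$9.1

Settle nodes by increasing distance from SUM:
SUM: 0
RIV: 6.1  (via SUM)
DOK: 7.9  (via SUM)
MID: 8.4  (via RIV)
ALP: 8.5  (via DOK)
KEW: 9.1  (via MID)
Shortest route: SUM–RIV–MID–KEW = $9.1.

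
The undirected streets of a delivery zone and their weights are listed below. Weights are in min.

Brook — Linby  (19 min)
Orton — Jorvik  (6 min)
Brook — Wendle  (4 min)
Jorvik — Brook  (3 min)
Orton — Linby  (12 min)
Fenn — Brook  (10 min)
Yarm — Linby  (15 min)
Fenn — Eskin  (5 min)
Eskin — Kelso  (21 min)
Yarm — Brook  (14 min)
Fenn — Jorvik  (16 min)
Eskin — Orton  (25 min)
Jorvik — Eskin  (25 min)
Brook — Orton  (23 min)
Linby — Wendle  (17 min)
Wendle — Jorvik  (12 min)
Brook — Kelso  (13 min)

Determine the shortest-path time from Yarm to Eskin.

29 min

Candidate routes:
Yarm - Brook - Fenn - Eskin: 14+10+5 = 29
Yarm - Brook - Jorvik - Eskin: 14+3+25 = 42
Yarm - Brook - Jorvik - Fenn - Eskin: 14+3+16+5 = 38
The minimum is 29 min via Yarm - Brook - Fenn - Eskin.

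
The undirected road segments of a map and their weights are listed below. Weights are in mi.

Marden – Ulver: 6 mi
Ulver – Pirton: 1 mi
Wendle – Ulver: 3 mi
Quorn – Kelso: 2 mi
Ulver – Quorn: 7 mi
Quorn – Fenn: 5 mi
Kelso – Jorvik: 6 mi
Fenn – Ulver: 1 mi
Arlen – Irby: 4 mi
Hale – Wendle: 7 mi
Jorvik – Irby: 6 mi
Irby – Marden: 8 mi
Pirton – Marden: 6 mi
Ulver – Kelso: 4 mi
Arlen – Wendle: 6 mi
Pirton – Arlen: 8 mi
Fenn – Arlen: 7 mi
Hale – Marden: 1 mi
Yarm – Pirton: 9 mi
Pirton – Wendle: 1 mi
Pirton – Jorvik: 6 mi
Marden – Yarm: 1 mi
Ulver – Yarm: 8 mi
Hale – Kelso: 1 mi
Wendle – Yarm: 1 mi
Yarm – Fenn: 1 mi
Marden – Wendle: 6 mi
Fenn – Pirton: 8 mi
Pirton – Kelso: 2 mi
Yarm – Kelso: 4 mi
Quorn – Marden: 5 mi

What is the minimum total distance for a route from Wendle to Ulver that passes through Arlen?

14 mi

Shortest Wendle→Arlen: Wendle–Arlen = 6
Best Arlen to Ulver: Arlen–Fenn–Ulver costing 8
Total via Arlen: 6 + 8 = 14 mi.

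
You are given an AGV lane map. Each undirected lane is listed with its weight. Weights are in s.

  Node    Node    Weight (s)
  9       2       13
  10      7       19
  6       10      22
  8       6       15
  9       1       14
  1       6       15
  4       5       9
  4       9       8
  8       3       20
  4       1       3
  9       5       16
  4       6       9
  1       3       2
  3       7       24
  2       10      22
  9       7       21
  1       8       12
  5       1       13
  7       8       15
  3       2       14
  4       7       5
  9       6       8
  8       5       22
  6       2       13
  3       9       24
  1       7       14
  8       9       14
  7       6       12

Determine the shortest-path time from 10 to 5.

33 s

Shortest distances from 10:
10: 0
7: 19  (via 10)
2: 22  (via 10)
6: 22  (via 10)
4: 24  (via 7)
1: 27  (via 4)
3: 29  (via 1)
9: 30  (via 6)
5: 33  (via 4)
Shortest route: 10 → 7 → 4 → 5 = 33 s.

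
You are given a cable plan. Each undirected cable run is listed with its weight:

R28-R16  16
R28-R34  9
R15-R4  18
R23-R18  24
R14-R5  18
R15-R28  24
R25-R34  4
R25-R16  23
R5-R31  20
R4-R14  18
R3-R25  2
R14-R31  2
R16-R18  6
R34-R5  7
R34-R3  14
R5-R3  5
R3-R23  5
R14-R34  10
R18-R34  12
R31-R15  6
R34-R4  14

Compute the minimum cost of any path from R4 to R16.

Shortest distances from R4:
R4: 0
R34: 14  (via R4)
R15: 18  (via R4)
R14: 18  (via R4)
R25: 18  (via R34)
R3: 20  (via R25)
R31: 20  (via R14)
R5: 21  (via R34)
R28: 23  (via R34)
R23: 25  (via R3)
R18: 26  (via R34)
R16: 32  (via R18)
Shortest route: R4–R34–R18–R16 = 32.

32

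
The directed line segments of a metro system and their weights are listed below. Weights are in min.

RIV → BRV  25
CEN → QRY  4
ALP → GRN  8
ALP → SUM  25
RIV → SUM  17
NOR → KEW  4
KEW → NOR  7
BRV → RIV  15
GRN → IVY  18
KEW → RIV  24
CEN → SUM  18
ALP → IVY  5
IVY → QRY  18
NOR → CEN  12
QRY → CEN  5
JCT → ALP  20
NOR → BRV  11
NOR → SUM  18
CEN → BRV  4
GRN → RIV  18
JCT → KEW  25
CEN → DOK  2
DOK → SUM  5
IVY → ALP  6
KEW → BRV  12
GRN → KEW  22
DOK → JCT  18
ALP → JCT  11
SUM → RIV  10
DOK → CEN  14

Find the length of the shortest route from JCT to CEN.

Enumerating some paths:
JCT - KEW - NOR - CEN: 25+7+12 = 44
JCT - ALP - IVY - QRY - CEN: 20+5+18+5 = 48
The minimum is 44 min via JCT - KEW - NOR - CEN.

44 min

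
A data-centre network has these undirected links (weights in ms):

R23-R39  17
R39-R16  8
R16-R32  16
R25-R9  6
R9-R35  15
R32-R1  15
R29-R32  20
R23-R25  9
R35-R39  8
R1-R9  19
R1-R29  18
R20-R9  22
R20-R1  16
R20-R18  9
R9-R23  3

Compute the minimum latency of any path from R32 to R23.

Running Dijkstra from R32:
R32: 0
R1: 15  (via R32)
R16: 16  (via R32)
R29: 20  (via R32)
R39: 24  (via R16)
R20: 31  (via R1)
R35: 32  (via R39)
R9: 34  (via R1)
R23: 37  (via R9)
Shortest route: R32–R1–R9–R23 = 37 ms.

37 ms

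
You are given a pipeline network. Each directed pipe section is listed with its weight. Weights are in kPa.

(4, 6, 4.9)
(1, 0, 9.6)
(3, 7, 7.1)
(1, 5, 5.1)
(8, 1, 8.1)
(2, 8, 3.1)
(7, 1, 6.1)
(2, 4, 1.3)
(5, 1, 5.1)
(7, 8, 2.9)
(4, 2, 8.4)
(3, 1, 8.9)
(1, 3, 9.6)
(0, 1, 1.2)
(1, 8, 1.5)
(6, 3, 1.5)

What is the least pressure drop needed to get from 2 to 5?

16.3 kPa

Compare a few routes:
2–4–6–3–7–1–5: 1.3+4.9+1.5+7.1+6.1+5.1 = 26
2–8–1–5: 3.1+8.1+5.1 = 16.3
2–4–6–3–1–5: 1.3+4.9+1.5+8.9+5.1 = 21.7
The minimum is 16.3 kPa via 2–8–1–5.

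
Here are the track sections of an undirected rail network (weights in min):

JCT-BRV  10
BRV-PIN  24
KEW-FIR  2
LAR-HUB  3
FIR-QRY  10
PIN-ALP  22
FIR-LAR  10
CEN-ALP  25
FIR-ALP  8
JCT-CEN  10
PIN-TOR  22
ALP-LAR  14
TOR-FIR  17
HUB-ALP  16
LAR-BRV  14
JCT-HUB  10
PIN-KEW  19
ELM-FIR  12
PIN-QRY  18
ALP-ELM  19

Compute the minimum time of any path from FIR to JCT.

23 min

Shortest distances from FIR:
FIR: 0
KEW: 2  (via FIR)
ALP: 8  (via FIR)
QRY: 10  (via FIR)
LAR: 10  (via FIR)
ELM: 12  (via FIR)
HUB: 13  (via LAR)
TOR: 17  (via FIR)
PIN: 21  (via KEW)
JCT: 23  (via HUB)
Shortest route: FIR → LAR → HUB → JCT = 23 min.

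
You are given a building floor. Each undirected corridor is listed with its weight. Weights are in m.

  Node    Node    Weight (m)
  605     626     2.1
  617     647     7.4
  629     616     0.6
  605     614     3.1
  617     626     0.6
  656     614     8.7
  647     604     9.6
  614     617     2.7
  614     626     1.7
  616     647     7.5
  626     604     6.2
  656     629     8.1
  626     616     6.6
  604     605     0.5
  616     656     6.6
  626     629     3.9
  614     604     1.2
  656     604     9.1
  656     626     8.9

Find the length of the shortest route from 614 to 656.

8.7 m

Compare a few routes:
614 - 656: 8.7 = 8.7
614 - 604 - 656: 1.2+9.1 = 10.3
Cheapest is 614 - 656 at 8.7 m.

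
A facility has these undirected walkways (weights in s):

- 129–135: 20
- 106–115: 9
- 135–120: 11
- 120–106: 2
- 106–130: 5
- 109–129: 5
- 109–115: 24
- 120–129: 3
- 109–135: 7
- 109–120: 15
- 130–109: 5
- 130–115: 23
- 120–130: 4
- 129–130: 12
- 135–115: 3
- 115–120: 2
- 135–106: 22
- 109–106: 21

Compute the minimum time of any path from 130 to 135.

Shortest distances from 130:
130: 0
120: 4  (via 130)
106: 5  (via 130)
109: 5  (via 130)
115: 6  (via 120)
129: 7  (via 120)
135: 9  (via 115)
Shortest route: 130 → 120 → 115 → 135 = 9 s.

9 s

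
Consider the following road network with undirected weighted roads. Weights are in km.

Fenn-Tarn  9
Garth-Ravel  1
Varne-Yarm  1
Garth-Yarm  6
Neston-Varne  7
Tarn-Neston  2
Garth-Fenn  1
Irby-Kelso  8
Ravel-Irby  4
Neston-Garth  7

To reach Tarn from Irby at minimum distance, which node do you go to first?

Ravel

Enumerating some paths:
Irby → Ravel → Garth → Neston → Tarn: 4+1+7+2 = 14
Irby → Ravel → Garth → Fenn → Tarn: 4+1+1+9 = 15
Cheapest is Irby → Ravel → Garth → Neston → Tarn at 14 km.
So from Irby the first move is to Ravel.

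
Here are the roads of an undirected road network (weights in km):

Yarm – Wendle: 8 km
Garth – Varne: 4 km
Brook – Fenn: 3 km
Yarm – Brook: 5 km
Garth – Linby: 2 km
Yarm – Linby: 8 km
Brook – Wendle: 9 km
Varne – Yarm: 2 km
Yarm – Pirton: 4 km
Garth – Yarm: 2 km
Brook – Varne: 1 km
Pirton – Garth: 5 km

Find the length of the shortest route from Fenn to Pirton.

10 km

Shortest distances from Fenn:
Fenn: 0
Brook: 3  (via Fenn)
Varne: 4  (via Brook)
Yarm: 6  (via Varne)
Garth: 8  (via Varne)
Pirton: 10  (via Yarm)
Shortest route: Fenn–Brook–Varne–Yarm–Pirton = 10 km.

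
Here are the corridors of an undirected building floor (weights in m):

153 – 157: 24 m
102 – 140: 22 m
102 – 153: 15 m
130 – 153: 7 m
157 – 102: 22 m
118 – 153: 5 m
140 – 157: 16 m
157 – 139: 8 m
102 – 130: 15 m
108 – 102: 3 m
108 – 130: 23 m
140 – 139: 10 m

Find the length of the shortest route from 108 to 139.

Running Dijkstra from 108:
108: 0
102: 3  (via 108)
130: 18  (via 102)
153: 18  (via 102)
118: 23  (via 153)
140: 25  (via 102)
157: 25  (via 102)
139: 33  (via 157)
Shortest route: 108 → 102 → 157 → 139 = 33 m.

33 m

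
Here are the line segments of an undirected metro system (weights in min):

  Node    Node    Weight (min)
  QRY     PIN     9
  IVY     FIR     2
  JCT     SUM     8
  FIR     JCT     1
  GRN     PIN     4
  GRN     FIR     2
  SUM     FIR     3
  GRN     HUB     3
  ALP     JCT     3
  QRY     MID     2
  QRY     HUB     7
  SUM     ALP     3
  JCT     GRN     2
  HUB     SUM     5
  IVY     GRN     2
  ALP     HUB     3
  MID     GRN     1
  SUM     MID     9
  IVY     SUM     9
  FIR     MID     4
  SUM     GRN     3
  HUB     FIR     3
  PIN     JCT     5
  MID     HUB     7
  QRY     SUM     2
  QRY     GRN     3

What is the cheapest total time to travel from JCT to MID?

3 min

Candidate routes:
JCT–FIR–IVY–GRN–MID: 1+2+2+1 = 6
JCT–FIR–GRN–MID: 1+2+1 = 4
JCT–GRN–MID: 2+1 = 3
JCT–FIR–MID: 1+4 = 5
The minimum is 3 min via JCT–GRN–MID.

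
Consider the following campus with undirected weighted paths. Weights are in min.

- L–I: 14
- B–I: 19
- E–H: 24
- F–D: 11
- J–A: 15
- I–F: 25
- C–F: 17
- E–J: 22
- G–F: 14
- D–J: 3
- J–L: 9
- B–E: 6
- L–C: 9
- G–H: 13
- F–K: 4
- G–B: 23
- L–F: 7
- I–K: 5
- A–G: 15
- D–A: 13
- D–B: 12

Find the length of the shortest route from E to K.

Shortest distances from E:
E: 0
B: 6  (via E)
D: 18  (via B)
J: 21  (via D)
H: 24  (via E)
I: 25  (via B)
F: 29  (via D)
G: 29  (via B)
K: 30  (via I)
Shortest route: E–B–I–K = 30 min.

30 min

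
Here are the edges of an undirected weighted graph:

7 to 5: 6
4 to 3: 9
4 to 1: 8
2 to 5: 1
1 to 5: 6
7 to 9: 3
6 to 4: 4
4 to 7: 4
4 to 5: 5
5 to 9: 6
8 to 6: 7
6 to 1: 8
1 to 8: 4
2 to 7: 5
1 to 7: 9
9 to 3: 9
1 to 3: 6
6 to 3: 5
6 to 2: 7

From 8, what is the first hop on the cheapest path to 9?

1

Compare a few routes:
8–6–4–7–9: 7+4+4+3 = 18
8–1–4–7–9: 4+8+4+3 = 19
8–1–5–9: 4+6+6 = 16
Cheapest is 8–1–5–9 at 16.
So from 8 the first move is to 1.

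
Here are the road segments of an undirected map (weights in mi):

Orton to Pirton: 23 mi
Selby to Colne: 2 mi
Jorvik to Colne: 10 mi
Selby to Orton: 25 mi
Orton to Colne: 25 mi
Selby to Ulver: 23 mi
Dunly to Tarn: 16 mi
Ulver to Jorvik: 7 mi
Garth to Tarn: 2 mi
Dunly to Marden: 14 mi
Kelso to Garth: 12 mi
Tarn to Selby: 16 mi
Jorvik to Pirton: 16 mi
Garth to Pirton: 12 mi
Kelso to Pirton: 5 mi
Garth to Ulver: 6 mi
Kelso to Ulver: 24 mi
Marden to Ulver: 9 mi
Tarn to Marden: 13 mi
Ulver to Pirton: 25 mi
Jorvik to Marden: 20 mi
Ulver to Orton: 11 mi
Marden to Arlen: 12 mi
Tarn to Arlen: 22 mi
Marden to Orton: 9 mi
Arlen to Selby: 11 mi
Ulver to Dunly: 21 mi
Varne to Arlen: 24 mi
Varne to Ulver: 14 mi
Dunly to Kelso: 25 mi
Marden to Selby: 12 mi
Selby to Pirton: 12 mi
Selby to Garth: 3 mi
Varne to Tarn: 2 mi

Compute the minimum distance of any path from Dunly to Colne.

23 mi

Enumerating some paths:
Dunly–Ulver–Garth–Selby–Colne: 21+6+3+2 = 32
Dunly–Tarn–Garth–Selby–Colne: 16+2+3+2 = 23
Dunly–Marden–Selby–Colne: 14+12+2 = 28
The minimum is 23 mi via Dunly–Tarn–Garth–Selby–Colne.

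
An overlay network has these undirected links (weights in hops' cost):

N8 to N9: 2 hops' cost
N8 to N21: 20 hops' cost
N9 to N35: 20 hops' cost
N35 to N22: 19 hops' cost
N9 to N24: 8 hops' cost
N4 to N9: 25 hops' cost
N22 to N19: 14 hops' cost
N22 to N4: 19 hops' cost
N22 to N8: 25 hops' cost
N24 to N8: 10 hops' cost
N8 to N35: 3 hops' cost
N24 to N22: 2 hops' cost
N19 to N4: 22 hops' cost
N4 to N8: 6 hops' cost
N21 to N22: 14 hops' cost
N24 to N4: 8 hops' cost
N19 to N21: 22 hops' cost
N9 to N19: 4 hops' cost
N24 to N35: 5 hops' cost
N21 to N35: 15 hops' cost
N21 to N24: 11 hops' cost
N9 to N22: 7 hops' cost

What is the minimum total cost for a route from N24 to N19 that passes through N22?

Best N24 to N22: N24–N22 costing 2
Shortest N22→N19: N22–N9–N19 = 11
Total via N22: 2 + 11 = 13 hops' cost.

13 hops' cost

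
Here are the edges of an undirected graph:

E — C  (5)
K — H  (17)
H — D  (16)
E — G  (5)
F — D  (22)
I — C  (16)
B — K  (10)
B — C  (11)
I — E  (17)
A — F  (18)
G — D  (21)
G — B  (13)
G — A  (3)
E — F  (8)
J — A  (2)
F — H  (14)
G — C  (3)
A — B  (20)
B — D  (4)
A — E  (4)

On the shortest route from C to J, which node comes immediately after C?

G

Compare a few routes:
C–G–A–J: 3+3+2 = 8
C–E–A–J: 5+4+2 = 11
Cheapest is C–G–A–J at 8.
So from C the first move is to G.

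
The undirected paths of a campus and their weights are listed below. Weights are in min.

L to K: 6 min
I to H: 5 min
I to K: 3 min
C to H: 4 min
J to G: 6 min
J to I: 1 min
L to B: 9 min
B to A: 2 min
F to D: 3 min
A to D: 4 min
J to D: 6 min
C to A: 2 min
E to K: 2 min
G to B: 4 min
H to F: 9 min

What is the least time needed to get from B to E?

16 min

Enumerating some paths:
B → A → C → H → I → K → E: 2+2+4+5+3+2 = 18
B → G → J → I → K → E: 4+6+1+3+2 = 16
B → L → K → E: 9+6+2 = 17
B → A → D → J → I → K → E: 2+4+6+1+3+2 = 18
Cheapest is B → G → J → I → K → E at 16 min.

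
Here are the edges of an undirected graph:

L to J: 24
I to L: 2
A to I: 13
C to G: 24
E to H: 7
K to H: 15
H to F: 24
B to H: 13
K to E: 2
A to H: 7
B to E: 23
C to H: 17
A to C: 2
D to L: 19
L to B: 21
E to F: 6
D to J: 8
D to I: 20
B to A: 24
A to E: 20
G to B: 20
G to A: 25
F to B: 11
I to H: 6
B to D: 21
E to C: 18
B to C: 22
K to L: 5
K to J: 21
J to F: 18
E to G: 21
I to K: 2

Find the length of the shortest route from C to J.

38

Compare a few routes:
C–A–I–K–J: 2+13+2+21 = 38
C–A–H–E–K–J: 2+7+7+2+21 = 39
The minimum is 38 via C–A–I–K–J.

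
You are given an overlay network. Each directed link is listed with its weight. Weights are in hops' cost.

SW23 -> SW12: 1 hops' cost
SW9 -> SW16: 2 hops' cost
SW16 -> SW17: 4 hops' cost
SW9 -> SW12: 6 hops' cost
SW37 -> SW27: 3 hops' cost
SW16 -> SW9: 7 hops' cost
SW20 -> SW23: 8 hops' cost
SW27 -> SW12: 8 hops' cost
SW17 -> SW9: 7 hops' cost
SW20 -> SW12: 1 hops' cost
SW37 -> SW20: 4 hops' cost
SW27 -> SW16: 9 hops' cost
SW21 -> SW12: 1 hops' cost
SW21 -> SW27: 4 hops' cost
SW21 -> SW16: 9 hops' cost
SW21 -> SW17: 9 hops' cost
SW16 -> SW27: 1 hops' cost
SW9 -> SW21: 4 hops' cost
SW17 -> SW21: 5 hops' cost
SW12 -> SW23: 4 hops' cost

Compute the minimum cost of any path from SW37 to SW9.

Compare a few routes:
SW37 - SW27 - SW16 - SW17 - SW9: 3+9+4+7 = 23
SW37 - SW27 - SW16 - SW9: 3+9+7 = 19
Cheapest is SW37 - SW27 - SW16 - SW9 at 19 hops' cost.

19 hops' cost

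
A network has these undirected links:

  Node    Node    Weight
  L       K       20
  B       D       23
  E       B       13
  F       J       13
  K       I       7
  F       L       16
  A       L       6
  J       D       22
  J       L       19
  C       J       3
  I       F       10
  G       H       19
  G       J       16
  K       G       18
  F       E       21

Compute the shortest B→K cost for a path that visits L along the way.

70

Best B to L: B → E → F → L costing 50
Shortest L→K: L → K = 20
Total via L: 50 + 20 = 70.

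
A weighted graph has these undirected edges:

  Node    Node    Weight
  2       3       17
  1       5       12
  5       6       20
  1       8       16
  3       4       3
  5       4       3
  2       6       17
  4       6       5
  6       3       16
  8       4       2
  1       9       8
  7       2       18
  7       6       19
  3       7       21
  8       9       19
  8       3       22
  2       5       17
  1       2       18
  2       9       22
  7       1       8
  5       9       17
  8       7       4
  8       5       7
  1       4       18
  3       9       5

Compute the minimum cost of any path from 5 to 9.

Compare a few routes:
5–8–4–3–9: 7+2+3+5 = 17
5–4–3–9: 3+3+5 = 11
The minimum is 11 via 5–4–3–9.

11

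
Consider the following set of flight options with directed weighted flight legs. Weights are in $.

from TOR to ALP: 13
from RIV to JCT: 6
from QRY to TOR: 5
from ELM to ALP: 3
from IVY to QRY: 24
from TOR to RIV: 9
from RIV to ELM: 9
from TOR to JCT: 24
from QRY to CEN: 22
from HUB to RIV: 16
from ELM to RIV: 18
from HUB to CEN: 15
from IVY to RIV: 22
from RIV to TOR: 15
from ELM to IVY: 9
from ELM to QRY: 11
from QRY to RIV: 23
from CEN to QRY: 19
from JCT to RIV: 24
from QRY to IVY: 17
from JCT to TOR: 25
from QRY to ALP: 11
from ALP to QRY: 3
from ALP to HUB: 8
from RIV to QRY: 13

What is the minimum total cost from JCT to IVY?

$42

Settle nodes by increasing distance from JCT:
JCT: 0
RIV: 24  (via JCT)
TOR: 25  (via JCT)
ELM: 33  (via RIV)
ALP: 36  (via ELM)
QRY: 37  (via RIV)
IVY: 42  (via ELM)
Shortest route: JCT–RIV–ELM–IVY = $42.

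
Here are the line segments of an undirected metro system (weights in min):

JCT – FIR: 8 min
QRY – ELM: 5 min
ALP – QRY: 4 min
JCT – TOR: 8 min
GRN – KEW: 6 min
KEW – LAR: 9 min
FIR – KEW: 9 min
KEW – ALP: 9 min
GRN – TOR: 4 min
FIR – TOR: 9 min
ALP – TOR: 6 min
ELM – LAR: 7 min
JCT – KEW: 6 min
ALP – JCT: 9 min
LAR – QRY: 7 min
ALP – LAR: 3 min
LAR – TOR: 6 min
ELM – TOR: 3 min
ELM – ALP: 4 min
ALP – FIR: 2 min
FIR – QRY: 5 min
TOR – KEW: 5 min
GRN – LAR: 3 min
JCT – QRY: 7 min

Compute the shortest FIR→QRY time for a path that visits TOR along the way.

16 min

Best FIR to TOR: FIR–ALP–TOR costing 8
Best TOR to QRY: TOR–ELM–QRY costing 8
Total via TOR: 8 + 8 = 16 min.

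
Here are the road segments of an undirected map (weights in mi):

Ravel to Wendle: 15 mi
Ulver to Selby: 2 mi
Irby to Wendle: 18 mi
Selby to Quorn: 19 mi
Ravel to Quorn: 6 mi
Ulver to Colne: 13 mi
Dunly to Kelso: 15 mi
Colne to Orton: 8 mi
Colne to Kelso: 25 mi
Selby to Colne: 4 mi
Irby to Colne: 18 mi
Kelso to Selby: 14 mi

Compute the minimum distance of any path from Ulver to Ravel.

Enumerating some paths:
Ulver–Selby–Colne–Irby–Wendle–Ravel: 2+4+18+18+15 = 57
Ulver–Colne–Selby–Quorn–Ravel: 13+4+19+6 = 42
Ulver–Colne–Irby–Wendle–Ravel: 13+18+18+15 = 64
Ulver–Selby–Quorn–Ravel: 2+19+6 = 27
The minimum is 27 mi via Ulver–Selby–Quorn–Ravel.

27 mi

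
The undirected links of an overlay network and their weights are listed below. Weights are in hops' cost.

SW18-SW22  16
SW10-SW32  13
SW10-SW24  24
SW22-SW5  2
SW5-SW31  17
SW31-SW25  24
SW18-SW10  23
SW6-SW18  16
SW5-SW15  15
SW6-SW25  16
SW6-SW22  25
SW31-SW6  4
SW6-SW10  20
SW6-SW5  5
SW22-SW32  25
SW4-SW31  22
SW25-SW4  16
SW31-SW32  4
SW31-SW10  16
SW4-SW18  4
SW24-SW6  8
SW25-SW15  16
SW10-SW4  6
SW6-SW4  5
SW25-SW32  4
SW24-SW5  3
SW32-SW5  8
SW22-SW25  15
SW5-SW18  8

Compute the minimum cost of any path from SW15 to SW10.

Shortest distances from SW15:
SW15: 0
SW5: 15  (via SW15)
SW25: 16  (via SW15)
SW22: 17  (via SW5)
SW24: 18  (via SW5)
SW6: 20  (via SW5)
SW32: 20  (via SW25)
SW18: 23  (via SW5)
SW31: 24  (via SW6)
SW4: 25  (via SW6)
SW10: 31  (via SW4)
Shortest route: SW15–SW5–SW6–SW4–SW10 = 31 hops' cost.

31 hops' cost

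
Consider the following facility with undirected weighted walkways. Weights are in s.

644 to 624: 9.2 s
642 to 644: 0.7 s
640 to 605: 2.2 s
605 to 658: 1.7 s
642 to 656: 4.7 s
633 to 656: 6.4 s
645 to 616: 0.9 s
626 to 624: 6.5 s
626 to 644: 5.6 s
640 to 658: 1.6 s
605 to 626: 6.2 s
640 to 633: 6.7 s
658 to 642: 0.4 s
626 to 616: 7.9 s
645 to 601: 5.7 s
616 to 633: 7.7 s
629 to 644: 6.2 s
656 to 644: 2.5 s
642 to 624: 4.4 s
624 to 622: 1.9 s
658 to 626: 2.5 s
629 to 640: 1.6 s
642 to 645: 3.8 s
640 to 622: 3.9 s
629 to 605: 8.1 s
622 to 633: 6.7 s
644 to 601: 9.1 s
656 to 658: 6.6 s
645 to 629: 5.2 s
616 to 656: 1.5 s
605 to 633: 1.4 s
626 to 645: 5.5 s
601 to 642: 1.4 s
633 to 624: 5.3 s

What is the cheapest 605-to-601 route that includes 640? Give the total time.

5.6 s

Shortest 605→640: 605–640 = 2.2
Shortest 640→601: 640–658–642–601 = 3.4
Total via 640: 2.2 + 3.4 = 5.6 s.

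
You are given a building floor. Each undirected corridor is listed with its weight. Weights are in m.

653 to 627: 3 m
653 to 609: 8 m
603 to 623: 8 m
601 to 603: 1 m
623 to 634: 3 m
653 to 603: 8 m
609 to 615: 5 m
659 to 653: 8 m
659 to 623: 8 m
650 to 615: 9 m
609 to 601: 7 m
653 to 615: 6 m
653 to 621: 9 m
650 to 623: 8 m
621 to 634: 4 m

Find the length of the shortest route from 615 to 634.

Compare a few routes:
615 → 653 → 621 → 634: 6+9+4 = 19
615 → 650 → 623 → 634: 9+8+3 = 20
615 → 609 → 601 → 603 → 623 → 634: 5+7+1+8+3 = 24
Cheapest is 615 → 653 → 621 → 634 at 19 m.

19 m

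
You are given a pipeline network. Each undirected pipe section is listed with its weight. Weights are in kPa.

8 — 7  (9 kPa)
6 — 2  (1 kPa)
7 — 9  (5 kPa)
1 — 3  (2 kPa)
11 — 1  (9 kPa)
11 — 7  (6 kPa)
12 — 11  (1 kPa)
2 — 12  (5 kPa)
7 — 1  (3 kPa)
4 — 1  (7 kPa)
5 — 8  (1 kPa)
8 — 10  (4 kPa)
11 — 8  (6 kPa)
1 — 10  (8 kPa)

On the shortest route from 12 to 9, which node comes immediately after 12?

11

Candidate routes:
12 - 11 - 8 - 7 - 9: 1+6+9+5 = 21
12 - 11 - 1 - 7 - 9: 1+9+3+5 = 18
12 - 11 - 7 - 9: 1+6+5 = 12
The minimum is 12 kPa via 12 - 11 - 7 - 9.
So from 12 the first move is to 11.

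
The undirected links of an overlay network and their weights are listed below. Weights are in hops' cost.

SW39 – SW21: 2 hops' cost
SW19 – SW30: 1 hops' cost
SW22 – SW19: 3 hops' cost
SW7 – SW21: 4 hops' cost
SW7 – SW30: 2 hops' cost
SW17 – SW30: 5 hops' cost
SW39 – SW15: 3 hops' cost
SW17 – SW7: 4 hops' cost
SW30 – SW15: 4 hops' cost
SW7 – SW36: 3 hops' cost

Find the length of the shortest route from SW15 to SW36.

9 hops' cost

Enumerating some paths:
SW15 - SW30 - SW7 - SW36: 4+2+3 = 9
SW15 - SW30 - SW17 - SW7 - SW36: 4+5+4+3 = 16
SW15 - SW39 - SW21 - SW7 - SW36: 3+2+4+3 = 12
Cheapest is SW15 - SW30 - SW7 - SW36 at 9 hops' cost.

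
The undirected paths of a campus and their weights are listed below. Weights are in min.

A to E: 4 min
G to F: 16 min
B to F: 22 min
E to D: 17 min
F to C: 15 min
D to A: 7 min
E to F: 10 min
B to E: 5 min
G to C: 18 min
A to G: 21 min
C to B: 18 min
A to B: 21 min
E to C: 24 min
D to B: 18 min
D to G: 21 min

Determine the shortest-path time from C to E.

Running Dijkstra from C:
C: 0
F: 15  (via C)
B: 18  (via C)
G: 18  (via C)
E: 23  (via B)
Shortest route: C → B → E = 23 min.

23 min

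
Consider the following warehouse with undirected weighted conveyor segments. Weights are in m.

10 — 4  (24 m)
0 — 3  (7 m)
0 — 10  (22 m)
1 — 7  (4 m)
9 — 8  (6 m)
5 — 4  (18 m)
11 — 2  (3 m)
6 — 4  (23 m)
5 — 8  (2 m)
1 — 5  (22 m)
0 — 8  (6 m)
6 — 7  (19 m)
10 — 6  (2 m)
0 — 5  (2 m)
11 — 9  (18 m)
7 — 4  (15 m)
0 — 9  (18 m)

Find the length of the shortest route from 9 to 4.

26 m

Settle nodes by increasing distance from 9:
9: 0
8: 6  (via 9)
5: 8  (via 8)
0: 10  (via 5)
3: 17  (via 0)
11: 18  (via 9)
2: 21  (via 11)
4: 26  (via 5)
Shortest route: 9 → 8 → 5 → 4 = 26 m.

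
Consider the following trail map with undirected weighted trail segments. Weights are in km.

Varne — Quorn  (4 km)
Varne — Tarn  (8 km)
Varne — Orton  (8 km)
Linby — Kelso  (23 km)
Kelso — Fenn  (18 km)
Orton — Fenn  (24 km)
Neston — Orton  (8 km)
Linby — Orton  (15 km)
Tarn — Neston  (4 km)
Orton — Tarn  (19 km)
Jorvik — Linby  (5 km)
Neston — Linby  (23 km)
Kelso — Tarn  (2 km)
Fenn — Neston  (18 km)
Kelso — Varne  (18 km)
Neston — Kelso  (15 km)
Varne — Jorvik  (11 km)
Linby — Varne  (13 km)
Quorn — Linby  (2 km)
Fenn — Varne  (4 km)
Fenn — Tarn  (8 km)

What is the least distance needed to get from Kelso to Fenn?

10 km

Compare a few routes:
Kelso–Tarn–Varne–Fenn: 2+8+4 = 14
Kelso–Tarn–Fenn: 2+8 = 10
Cheapest is Kelso–Tarn–Fenn at 10 km.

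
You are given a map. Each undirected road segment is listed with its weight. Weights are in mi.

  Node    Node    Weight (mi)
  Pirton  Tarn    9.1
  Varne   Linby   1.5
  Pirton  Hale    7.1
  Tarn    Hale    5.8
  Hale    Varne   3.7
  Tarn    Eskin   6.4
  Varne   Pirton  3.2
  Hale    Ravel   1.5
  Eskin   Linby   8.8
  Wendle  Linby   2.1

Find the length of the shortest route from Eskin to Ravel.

Compare a few routes:
Eskin - Linby - Varne - Hale - Ravel: 8.8+1.5+3.7+1.5 = 15.5
Eskin - Tarn - Hale - Ravel: 6.4+5.8+1.5 = 13.7
Eskin - Linby - Varne - Pirton - Hale - Ravel: 8.8+1.5+3.2+7.1+1.5 = 22.1
Cheapest is Eskin - Tarn - Hale - Ravel at 13.7 mi.

13.7 mi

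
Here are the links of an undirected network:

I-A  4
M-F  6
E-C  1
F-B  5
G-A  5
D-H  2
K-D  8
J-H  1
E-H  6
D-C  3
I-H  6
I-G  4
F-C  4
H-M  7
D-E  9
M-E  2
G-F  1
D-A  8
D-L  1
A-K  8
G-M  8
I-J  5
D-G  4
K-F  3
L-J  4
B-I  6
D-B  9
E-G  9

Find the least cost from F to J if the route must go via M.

Best F to M: F–M costing 6
Shortest M→J: M–H–J = 8
Total via M: 6 + 8 = 14.

14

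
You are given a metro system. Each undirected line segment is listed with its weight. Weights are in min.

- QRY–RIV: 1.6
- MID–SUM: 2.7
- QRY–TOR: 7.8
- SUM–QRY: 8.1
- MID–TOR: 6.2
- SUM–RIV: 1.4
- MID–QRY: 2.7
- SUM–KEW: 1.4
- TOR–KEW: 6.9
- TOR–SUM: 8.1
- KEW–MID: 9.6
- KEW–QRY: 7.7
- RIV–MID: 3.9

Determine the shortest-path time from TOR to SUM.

8.1 min

Candidate routes:
TOR–MID–SUM: 6.2+2.7 = 8.9
TOR–KEW–SUM: 6.9+1.4 = 8.3
TOR–SUM: 8.1 = 8.1
TOR–QRY–RIV–SUM: 7.8+1.6+1.4 = 10.8
The minimum is 8.1 min via TOR–SUM.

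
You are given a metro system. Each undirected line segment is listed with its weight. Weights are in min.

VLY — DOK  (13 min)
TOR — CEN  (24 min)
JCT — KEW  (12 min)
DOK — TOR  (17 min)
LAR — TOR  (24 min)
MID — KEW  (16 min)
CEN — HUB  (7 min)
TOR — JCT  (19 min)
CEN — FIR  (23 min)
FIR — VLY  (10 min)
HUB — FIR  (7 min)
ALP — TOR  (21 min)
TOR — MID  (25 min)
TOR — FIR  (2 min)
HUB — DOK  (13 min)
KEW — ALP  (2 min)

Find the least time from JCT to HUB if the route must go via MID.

62 min

Shortest JCT→MID: JCT → KEW → MID = 28
Best MID to HUB: MID → TOR → FIR → HUB costing 34
Total via MID: 28 + 34 = 62 min.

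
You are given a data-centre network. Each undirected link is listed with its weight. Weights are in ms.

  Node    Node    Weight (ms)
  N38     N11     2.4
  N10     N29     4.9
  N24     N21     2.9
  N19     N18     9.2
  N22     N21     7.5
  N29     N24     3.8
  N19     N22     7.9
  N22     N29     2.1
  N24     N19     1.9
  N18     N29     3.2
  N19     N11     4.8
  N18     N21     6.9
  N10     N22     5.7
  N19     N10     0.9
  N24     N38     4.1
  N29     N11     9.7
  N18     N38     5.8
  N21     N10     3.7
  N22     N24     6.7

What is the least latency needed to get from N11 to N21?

9.4 ms

Candidate routes:
N11–N19–N24–N21: 4.8+1.9+2.9 = 9.6
N11–N19–N10–N21: 4.8+0.9+3.7 = 9.4
N11–N38–N18–N21: 2.4+5.8+6.9 = 15.1
N11–N38–N24–N19–N10–N21: 2.4+4.1+1.9+0.9+3.7 = 13
The minimum is 9.4 ms via N11–N19–N10–N21.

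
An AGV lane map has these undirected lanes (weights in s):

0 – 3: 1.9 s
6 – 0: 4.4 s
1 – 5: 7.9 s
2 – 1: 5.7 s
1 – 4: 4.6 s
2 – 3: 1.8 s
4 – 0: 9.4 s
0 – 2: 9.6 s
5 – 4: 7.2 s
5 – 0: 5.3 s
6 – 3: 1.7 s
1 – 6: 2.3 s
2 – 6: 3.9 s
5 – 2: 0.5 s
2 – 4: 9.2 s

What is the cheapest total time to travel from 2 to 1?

5.7 s

Compare a few routes:
2 - 1: 5.7 = 5.7
2 - 6 - 1: 3.9+2.3 = 6.2
2 - 3 - 6 - 1: 1.8+1.7+2.3 = 5.8
Cheapest is 2 - 1 at 5.7 s.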